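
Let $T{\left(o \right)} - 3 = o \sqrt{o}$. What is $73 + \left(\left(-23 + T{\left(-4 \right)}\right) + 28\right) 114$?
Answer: $985 - 912 i \approx 985.0 - 912.0 i$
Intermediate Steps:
$T{\left(o \right)} = 3 + o^{\frac{3}{2}}$ ($T{\left(o \right)} = 3 + o \sqrt{o} = 3 + o^{\frac{3}{2}}$)
$73 + \left(\left(-23 + T{\left(-4 \right)}\right) + 28\right) 114 = 73 + \left(\left(-23 + \left(3 + \left(-4\right)^{\frac{3}{2}}\right)\right) + 28\right) 114 = 73 + \left(\left(-23 + \left(3 - 8 i\right)\right) + 28\right) 114 = 73 + \left(\left(-20 - 8 i\right) + 28\right) 114 = 73 + \left(8 - 8 i\right) 114 = 73 + \left(912 - 912 i\right) = 985 - 912 i$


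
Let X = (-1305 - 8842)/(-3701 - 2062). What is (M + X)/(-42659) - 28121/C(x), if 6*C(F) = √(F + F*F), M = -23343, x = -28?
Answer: 134515562/245843817 - 28121*√21/21 ≈ -6136.0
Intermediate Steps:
X = 10147/5763 (X = -10147/(-5763) = -10147*(-1/5763) = 10147/5763 ≈ 1.7607)
C(F) = √(F + F²)/6 (C(F) = √(F + F*F)/6 = √(F + F²)/6)
(M + X)/(-42659) - 28121/C(x) = (-23343 + 10147/5763)/(-42659) - 28121*√21/21 = -134515562/5763*(-1/42659) - 28121*√21/21 = 134515562/245843817 - 28121*√21/21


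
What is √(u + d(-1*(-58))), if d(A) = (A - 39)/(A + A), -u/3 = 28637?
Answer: I*√289004053/58 ≈ 293.11*I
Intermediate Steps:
u = -85911 (u = -3*28637 = -85911)
d(A) = (-39 + A)/(2*A) (d(A) = (-39 + A)/((2*A)) = (-39 + A)*(1/(2*A)) = (-39 + A)/(2*A))
√(u + d(-1*(-58))) = √(-85911 + (-39 - 1*(-58))/(2*((-1*(-58))))) = √(-85911 + (½)*(-39 + 58)/58) = √(-85911 + (½)*(1/58)*19) = √(-85911 + 19/116) = √(-9965657/116) = I*√289004053/58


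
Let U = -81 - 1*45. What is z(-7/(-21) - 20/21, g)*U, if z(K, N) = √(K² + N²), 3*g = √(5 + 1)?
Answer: -6*√463 ≈ -129.10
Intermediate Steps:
g = √6/3 (g = √(5 + 1)/3 = √6/3 ≈ 0.81650)
U = -126 (U = -81 - 45 = -126)
z(-7/(-21) - 20/21, g)*U = √((-7/(-21) - 20/21)² + (√6/3)²)*(-126) = √((-7*(-1/21) - 20*1/21)² + ⅔)*(-126) = √((⅓ - 20/21)² + ⅔)*(-126) = √((-13/21)² + ⅔)*(-126) = √(169/441 + ⅔)*(-126) = √(463/441)*(-126) = (√463/21)*(-126) = -6*√463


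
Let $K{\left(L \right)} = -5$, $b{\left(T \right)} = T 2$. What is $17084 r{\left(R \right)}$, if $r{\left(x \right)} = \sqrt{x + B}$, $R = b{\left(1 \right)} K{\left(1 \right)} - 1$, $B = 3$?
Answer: $34168 i \sqrt{2} \approx 48321.0 i$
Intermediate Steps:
$b{\left(T \right)} = 2 T$
$R = -11$ ($R = 2 \cdot 1 \left(-5\right) - 1 = 2 \left(-5\right) - 1 = -10 - 1 = -11$)
$r{\left(x \right)} = \sqrt{3 + x}$ ($r{\left(x \right)} = \sqrt{x + 3} = \sqrt{3 + x}$)
$17084 r{\left(R \right)} = 17084 \sqrt{3 - 11} = 17084 \sqrt{-8} = 17084 \cdot 2 i \sqrt{2} = 34168 i \sqrt{2}$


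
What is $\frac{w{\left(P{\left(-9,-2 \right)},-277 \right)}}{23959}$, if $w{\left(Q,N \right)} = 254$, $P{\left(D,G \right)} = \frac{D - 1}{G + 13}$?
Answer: $\frac{254}{23959} \approx 0.010601$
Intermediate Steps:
$P{\left(D,G \right)} = \frac{-1 + D}{13 + G}$
$\frac{w{\left(P{\left(-9,-2 \right)},-277 \right)}}{23959} = \frac{254}{23959}$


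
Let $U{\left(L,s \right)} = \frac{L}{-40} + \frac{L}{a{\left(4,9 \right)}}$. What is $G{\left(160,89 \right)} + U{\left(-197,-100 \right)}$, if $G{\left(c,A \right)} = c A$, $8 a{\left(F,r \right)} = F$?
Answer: $\frac{554037}{40} \approx 13851.0$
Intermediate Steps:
$a{\left(F,r \right)} = \frac{F}{8}$
$G{\left(c,A \right)} = A c$
$U{\left(L,s \right)} = \frac{79 L}{40}$ ($U{\left(L,s \right)} = \frac{L}{-40} + \frac{L}{\frac{1}{8} \cdot 4} = L \left(- \frac{1}{40}\right) + L \frac{1}{\frac{1}{2}} = - \frac{L}{40} + L 2 = - \frac{L}{40} + 2 L = \frac{79 L}{40}$)
$G{\left(160,89 \right)} + U{\left(-197,-100 \right)} = 89 \cdot 160 + \frac{79}{40} \left(-197\right) = 14240 - \frac{15563}{40} = \frac{554037}{40}$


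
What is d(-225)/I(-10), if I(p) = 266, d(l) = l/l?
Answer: 1/266 ≈ 0.0037594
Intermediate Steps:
d(l) = 1
d(-225)/I(-10) = 1/266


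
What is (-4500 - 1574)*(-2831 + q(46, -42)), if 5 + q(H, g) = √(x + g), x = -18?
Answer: 17225864 - 12148*I*√15 ≈ 1.7226e+7 - 47049.0*I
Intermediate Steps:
q(H, g) = -5 + √(-18 + g)
(-4500 - 1574)*(-2831 + q(46, -42)) = (-4500 - 1574)*(-2831 + (-5 + √(-18 - 42))) = -6074*(-2831 + (-5 + √(-60))) = -6074*(-2831 + (-5 + 2*I*√15)) = -6074*(-2836 + 2*I*√15) = 17225864 - 12148*I*√15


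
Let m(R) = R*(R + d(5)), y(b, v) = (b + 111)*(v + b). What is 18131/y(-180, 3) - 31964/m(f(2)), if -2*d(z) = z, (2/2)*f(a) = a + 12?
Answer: -16845967/85491 ≈ -197.05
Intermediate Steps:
f(a) = 12 + a (f(a) = a + 12 = 12 + a)
d(z) = -z/2
y(b, v) = (111 + b)*(b + v)
m(R) = R*(-5/2 + R) (m(R) = R*(R - ½*5) = R*(R - 5/2) = R*(-5/2 + R))
18131/y(-180, 3) - 31964/m(f(2)) = 18131/((-180)² + 111*(-180) + 111*3 - 180*3) - 31964*2/((-5 + 2*(12 + 2))*(12 + 2)) = 18131/(32400 - 19980 + 333 - 540) - 31964*1/(7*(-5 + 2*14)) = 18131/12213 - 31964*1/(7*(-5 + 28)) = 18131*(1/12213) - 31964/((½)*14*23) = 18131/12213 - 31964/161 = -16845967/85491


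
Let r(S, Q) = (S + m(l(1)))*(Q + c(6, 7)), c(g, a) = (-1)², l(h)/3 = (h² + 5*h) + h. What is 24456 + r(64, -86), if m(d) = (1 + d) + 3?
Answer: 16891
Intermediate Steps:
l(h) = 3*h² + 18*h (l(h) = 3*((h² + 5*h) + h) = 3*(h² + 6*h) = 3*h² + 18*h)
m(d) = 4 + d
c(g, a) = 1
r(S, Q) = (1 + Q)*(25 + S) (r(S, Q) = (S + (4 + 3*1*(6 + 1)))*(Q + 1) = (S + (4 + 3*1*7))*(1 + Q) = (S + (4 + 21))*(1 + Q) = (S + 25)*(1 + Q) = (25 + S)*(1 + Q) = (1 + Q)*(25 + S))
24456 + r(64, -86) = 24456 + (25 + 64 + 25*(-86) - 86*64) = 24456 + (25 + 64 - 2150 - 5504) = 24456 - 7565 = 16891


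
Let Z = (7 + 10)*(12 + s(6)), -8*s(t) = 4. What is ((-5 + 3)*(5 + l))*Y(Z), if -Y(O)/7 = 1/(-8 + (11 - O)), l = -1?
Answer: -16/55 ≈ -0.29091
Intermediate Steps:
s(t) = -½ (s(t) = -⅛*4 = -½)
Z = 391/2 (Z = (7 + 10)*(12 - ½) = 17*(23/2) = 391/2 ≈ 195.50)
Y(O) = -7/(3 - O) (Y(O) = -7/(-8 + (11 - O)) = -7/(3 - O))
((-5 + 3)*(5 + l))*Y(Z) = ((-5 + 3)*(5 - 1))*(7/(-3 + 391/2)) = (-2*4)*(7/(385/2)) = -56*2/385 = -8*2/55 = -16/55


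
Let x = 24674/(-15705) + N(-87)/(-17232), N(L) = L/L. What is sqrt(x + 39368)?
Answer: sqrt(2224683691444848395)/7517460 ≈ 198.41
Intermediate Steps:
N(L) = 1
x = -141732691/90209520 (x = 24674/(-15705) + 1/(-17232) = 24674*(-1/15705) + 1*(-1/17232) = -24674/15705 - 1/17232 = -141732691/90209520 ≈ -1.5711)
sqrt(x + 39368) = sqrt(-141732691/90209520 + 39368) = sqrt(3551226650669/90209520) = sqrt(2224683691444848395)/7517460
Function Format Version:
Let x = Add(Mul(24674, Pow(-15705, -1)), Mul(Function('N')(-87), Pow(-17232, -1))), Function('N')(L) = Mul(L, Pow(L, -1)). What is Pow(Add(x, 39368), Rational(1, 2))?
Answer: Mul(Rational(1, 7517460), Pow(2224683691444848395, Rational(1, 2))) ≈ 198.41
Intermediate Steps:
Function('N')(L) = 1
x = Rational(-141732691, 90209520) (x = Add(Mul(24674, Pow(-15705, -1)), Mul(1, Pow(-17232, -1))) = Add(Mul(24674, Rational(-1, 15705)), Mul(1, Rational(-1, 17232))) = Add(Rational(-24674, 15705), Rational(-1, 17232)) = Rational(-141732691, 90209520) ≈ -1.5711)
Pow(Add(x, 39368), Rational(1, 2)) = Pow(Add(Rational(-141732691, 90209520), 39368), Rational(1, 2)) = Pow(Rational(3551226650669, 90209520), Rational(1, 2)) = Mul(Rational(1, 7517460), Pow(2224683691444848395, Rational(1, 2)))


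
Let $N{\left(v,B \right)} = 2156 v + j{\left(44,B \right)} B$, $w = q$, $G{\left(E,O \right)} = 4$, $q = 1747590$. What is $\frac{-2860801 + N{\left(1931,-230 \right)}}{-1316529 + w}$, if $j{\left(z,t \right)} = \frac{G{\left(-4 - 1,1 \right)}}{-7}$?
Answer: $\frac{9117965}{3017427} \approx 3.0218$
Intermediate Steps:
$j{\left(z,t \right)} = - \frac{4}{7}$ ($j{\left(z,t \right)} = \frac{4}{-7} = 4 \left(- \frac{1}{7}\right) = - \frac{4}{7}$)
$w = 1747590$
$N{\left(v,B \right)} = 2156 v - \frac{4 B}{7}$
$\frac{-2860801 + N{\left(1931,-230 \right)}}{-1316529 + w} = \frac{-2860801 + \left(2156 \cdot 1931 - - \frac{920}{7}\right)}{-1316529 + 1747590} = \frac{-2860801 + \left(4163236 + \frac{920}{7}\right)}{431061} = \left(-2860801 + \frac{29143572}{7}\right) \frac{1}{431061} = \frac{9117965}{7} \cdot \frac{1}{431061} = \frac{9117965}{3017427}$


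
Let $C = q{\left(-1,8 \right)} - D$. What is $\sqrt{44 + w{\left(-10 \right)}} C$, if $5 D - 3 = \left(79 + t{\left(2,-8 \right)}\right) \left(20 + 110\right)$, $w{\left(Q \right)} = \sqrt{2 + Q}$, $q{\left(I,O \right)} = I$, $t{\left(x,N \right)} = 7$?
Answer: $- \frac{11188 \sqrt{44 + 2 i \sqrt{2}}}{5} \approx -14850.0 - 476.81 i$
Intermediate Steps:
$D = \frac{11183}{5}$ ($D = \frac{3}{5} + \frac{\left(79 + 7\right) \left(20 + 110\right)}{5} = \frac{3}{5} + \frac{86 \cdot 130}{5} = \frac{3}{5} + \frac{1}{5} \cdot 11180 = \frac{3}{5} + 2236 = \frac{11183}{5} \approx 2236.6$)
$C = - \frac{11188}{5}$ ($C = -1 - \frac{11183}{5} = - \frac{11188}{5} \approx -2237.6$)
$\sqrt{44 + w{\left(-10 \right)}} C = \sqrt{44 + \sqrt{2 - 10}} \left(- \frac{11188}{5}\right) = \sqrt{44 + \sqrt{-8}} \left(- \frac{11188}{5}\right) = \sqrt{44 + 2 i \sqrt{2}} \left(- \frac{11188}{5}\right) = - \frac{11188 \sqrt{44 + 2 i \sqrt{2}}}{5}$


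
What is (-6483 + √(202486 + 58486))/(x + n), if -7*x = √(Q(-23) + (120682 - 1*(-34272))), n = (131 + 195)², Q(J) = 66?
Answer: -2813364841/46119555467 - 15127*√38755/92239110934 + 7*√2528492465/138358666401 + 2603762*√65243/138358666401 ≈ -0.056224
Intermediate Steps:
n = 106276 (n = 326² = 106276)
x = -2*√38755/7 (x = -√(66 + (120682 - 1*(-34272)))/7 = -√(66 + (120682 + 34272))/7 = -√(66 + 154954)/7 = -2*√38755/7 ≈ -56.247)
(-6483 + √(202486 + 58486))/(x + n) = (-6483 + √(202486 + 58486))/(-2*√38755/7 + 106276) = (-6483 + √260972)/(106276 - 2*√38755/7) = (-6483 + 2*√65243)/(106276 - 2*√38755/7)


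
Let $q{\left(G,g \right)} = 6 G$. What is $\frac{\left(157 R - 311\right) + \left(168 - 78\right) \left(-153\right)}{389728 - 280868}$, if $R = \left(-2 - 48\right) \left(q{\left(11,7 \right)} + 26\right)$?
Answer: $- \frac{736281}{108860} \approx -6.7636$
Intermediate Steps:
$R = -4600$ ($R = \left(-2 - 48\right) \left(6 \cdot 11 + 26\right) = - 50 \left(66 + 26\right) = \left(-50\right) 92 = -4600$)
$\frac{\left(157 R - 311\right) + \left(168 - 78\right) \left(-153\right)}{389728 - 280868} = \frac{\left(157 \left(-4600\right) - 311\right) + \left(168 - 78\right) \left(-153\right)}{389728 - 280868} = \frac{\left(-722200 - 311\right) + 90 \left(-153\right)}{108860} = \left(-722511 - 13770\right) \frac{1}{108860} = \left(-736281\right) \frac{1}{108860} = - \frac{736281}{108860}$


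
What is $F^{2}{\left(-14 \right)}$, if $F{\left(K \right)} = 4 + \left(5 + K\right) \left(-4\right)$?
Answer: $1600$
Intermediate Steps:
$F{\left(K \right)} = -16 - 4 K$ ($F{\left(K \right)} = 4 - \left(20 + 4 K\right) = -16 - 4 K$)
$F^{2}{\left(-14 \right)} = \left(-16 - -56\right)^{2} = \left(-16 + 56\right)^{2} = 40^{2} = 1600$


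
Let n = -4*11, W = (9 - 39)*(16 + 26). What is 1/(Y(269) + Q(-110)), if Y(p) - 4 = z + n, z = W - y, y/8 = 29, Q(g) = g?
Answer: -1/1642 ≈ -0.00060901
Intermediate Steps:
W = -1260 (W = -30*42 = -1260)
y = 232 (y = 8*29 = 232)
n = -44
z = -1492 (z = -1260 - 1*232 = -1260 - 232 = -1492)
Y(p) = -1532 (Y(p) = 4 + (-1492 - 44) = 4 - 1536 = -1532)
1/(Y(269) + Q(-110)) = 1/(-1532 - 110) = 1/(-1642) = -1/1642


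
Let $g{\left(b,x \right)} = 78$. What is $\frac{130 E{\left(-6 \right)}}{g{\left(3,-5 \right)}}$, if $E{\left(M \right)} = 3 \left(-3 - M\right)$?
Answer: $15$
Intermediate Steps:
$E{\left(M \right)} = -9 - 3 M$
$\frac{130 E{\left(-6 \right)}}{g{\left(3,-5 \right)}} = \frac{130 \left(-9 - -18\right)}{78} = 130 \left(-9 + 18\right) \frac{1}{78} = 130 \cdot 9 \cdot \frac{1}{78} = 1170 \cdot \frac{1}{78} = 15$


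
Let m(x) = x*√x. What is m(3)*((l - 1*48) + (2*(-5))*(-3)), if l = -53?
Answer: -213*√3 ≈ -368.93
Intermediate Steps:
m(x) = x^(3/2)
m(3)*((l - 1*48) + (2*(-5))*(-3)) = 3^(3/2)*((-53 - 1*48) + (2*(-5))*(-3)) = (3*√3)*((-53 - 48) - 10*(-3)) = (3*√3)*(-101 + 30) = (3*√3)*(-71) = -213*√3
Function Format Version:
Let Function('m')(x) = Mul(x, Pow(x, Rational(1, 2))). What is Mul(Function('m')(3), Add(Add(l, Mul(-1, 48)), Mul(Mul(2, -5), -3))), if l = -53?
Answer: Mul(-213, Pow(3, Rational(1, 2))) ≈ -368.93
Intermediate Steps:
Function('m')(x) = Pow(x, Rational(3, 2))
Mul(Function('m')(3), Add(Add(l, Mul(-1, 48)), Mul(Mul(2, -5), -3))) = Mul(Pow(3, Rational(3, 2)), Add(Add(-53, Mul(-1, 48)), Mul(Mul(2, -5), -3))) = Mul(Mul(3, Pow(3, Rational(1, 2))), Add(Add(-53, -48), Mul(-10, -3))) = Mul(Mul(3, Pow(3, Rational(1, 2))), Add(-101, 30)) = Mul(Mul(3, Pow(3, Rational(1, 2))), -71) = Mul(-213, Pow(3, Rational(1, 2)))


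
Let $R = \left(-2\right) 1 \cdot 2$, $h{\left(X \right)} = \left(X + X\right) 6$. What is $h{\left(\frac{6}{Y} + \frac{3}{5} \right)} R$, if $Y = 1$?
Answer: $- \frac{1584}{5} \approx -316.8$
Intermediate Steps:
$h{\left(X \right)} = 12 X$ ($h{\left(X \right)} = 2 X 6 = 12 X$)
$R = -4$ ($R = \left(-2\right) 2 = -4$)
$h{\left(\frac{6}{Y} + \frac{3}{5} \right)} R = 12 \left(\frac{6}{1} + \frac{3}{5}\right) \left(-4\right) = 12 \left(6 \cdot 1 + 3 \cdot \frac{1}{5}\right) \left(-4\right) = 12 \left(6 + \frac{3}{5}\right) \left(-4\right) = 12 \cdot \frac{33}{5} \left(-4\right) = \frac{396}{5} \left(-4\right) = - \frac{1584}{5}$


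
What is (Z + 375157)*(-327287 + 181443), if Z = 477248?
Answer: -124318154820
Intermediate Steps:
(Z + 375157)*(-327287 + 181443) = (477248 + 375157)*(-327287 + 181443) = 852405*(-145844) = -124318154820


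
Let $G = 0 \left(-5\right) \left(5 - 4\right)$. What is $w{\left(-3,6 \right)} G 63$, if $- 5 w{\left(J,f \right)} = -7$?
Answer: $0$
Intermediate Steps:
$w{\left(J,f \right)} = \frac{7}{5}$ ($w{\left(J,f \right)} = \left(- \frac{1}{5}\right) \left(-7\right) = \frac{7}{5}$)
$G = 0$ ($G = 0 \cdot 1 = 0$)
$w{\left(-3,6 \right)} G 63 = \frac{7}{5} \cdot 0 \cdot 63 = 0 \cdot 63 = 0$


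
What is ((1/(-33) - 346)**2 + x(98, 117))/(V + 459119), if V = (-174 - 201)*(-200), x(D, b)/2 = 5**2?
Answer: 130448011/581655591 ≈ 0.22427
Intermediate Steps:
x(D, b) = 50 (x(D, b) = 2*5**2 = 2*25 = 50)
V = 75000 (V = -375*(-200) = 75000)
((1/(-33) - 346)**2 + x(98, 117))/(V + 459119) = ((1/(-33) - 346)**2 + 50)/(75000 + 459119) = ((-1/33 - 346)**2 + 50)/534119 = ((-11419/33)**2 + 50)*(1/534119) = (130393561/1089 + 50)*(1/534119) = (130448011/1089)*(1/534119) = 130448011/581655591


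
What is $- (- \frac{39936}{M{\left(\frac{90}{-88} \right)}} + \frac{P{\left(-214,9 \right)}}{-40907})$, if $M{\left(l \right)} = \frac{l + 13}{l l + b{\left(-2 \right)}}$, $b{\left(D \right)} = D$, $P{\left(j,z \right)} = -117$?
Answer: $- \frac{754344084585}{237137879} \approx -3181.0$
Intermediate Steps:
$M{\left(l \right)} = \frac{13 + l}{-2 + l^{2}}$ ($M{\left(l \right)} = \frac{l + 13}{l l - 2} = \frac{13 + l}{l^{2} - 2} = \frac{13 + l}{-2 + l^{2}}$)
$- (- \frac{39936}{M{\left(\frac{90}{-88} \right)}} + \frac{P{\left(-214,9 \right)}}{-40907}) = - (- \frac{39936}{\frac{1}{-2 + \left(\frac{90}{-88}\right)^{2}} \left(13 + \frac{90}{-88}\right)} - \frac{117}{-40907}) = - (- \frac{39936}{\frac{1}{-2 + \left(90 \left(- \frac{1}{88}\right)\right)^{2}} \left(13 + 90 \left(- \frac{1}{88}\right)\right)} - - \frac{117}{40907}) = - (- \frac{39936}{\frac{1}{-2 + \left(- \frac{45}{44}\right)^{2}} \left(13 - \frac{45}{44}\right)} + \frac{117}{40907}) = - (- \frac{39936}{\frac{1}{-2 + \frac{2025}{1936}} \cdot \frac{527}{44}} + \frac{117}{40907}) = - (- \frac{39936}{\frac{1}{- \frac{1847}{1936}} \cdot \frac{527}{44}} + \frac{117}{40907}) = - (- \frac{39936}{\left(- \frac{1936}{1847}\right) \frac{527}{44}} + \frac{117}{40907}) = - (- \frac{39936}{- \frac{23188}{1847}} + \frac{117}{40907}) = - (\left(-39936\right) \left(- \frac{1847}{23188}\right) + \frac{117}{40907}) = - (\frac{18440448}{5797} + \frac{117}{40907}) = \left(-1\right) \frac{754344084585}{237137879} = - \frac{754344084585}{237137879}$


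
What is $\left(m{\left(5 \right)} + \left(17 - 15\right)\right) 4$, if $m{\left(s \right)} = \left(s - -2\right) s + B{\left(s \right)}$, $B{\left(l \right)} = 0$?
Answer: $148$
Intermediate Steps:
$m{\left(s \right)} = s \left(2 + s\right)$ ($m{\left(s \right)} = \left(s - -2\right) s + 0 = \left(s + 2\right) s + 0 = \left(2 + s\right) s + 0 = s \left(2 + s\right) + 0 = s \left(2 + s\right)$)
$\left(m{\left(5 \right)} + \left(17 - 15\right)\right) 4 = \left(5 \left(2 + 5\right) + \left(17 - 15\right)\right) 4 = \left(5 \cdot 7 + 2\right) 4 = \left(35 + 2\right) 4 = 37 \cdot 4 = 148$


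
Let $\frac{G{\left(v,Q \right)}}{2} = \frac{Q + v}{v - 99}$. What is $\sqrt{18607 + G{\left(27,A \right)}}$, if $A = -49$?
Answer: $\frac{\sqrt{669874}}{6} \approx 136.41$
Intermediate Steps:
$G{\left(v,Q \right)} = \frac{2 \left(Q + v\right)}{-99 + v}$ ($G{\left(v,Q \right)} = 2 \frac{Q + v}{v - 99} = 2 \frac{Q + v}{-99 + v} = \frac{2 \left(Q + v\right)}{-99 + v}$)
$\sqrt{18607 + G{\left(27,A \right)}} = \sqrt{18607 + \frac{2 \left(-49 + 27\right)}{-99 + 27}} = \sqrt{18607 + 2 \frac{1}{-72} \left(-22\right)} = \sqrt{18607 + 2 \left(- \frac{1}{72}\right) \left(-22\right)} = \sqrt{18607 + \frac{11}{18}} = \sqrt{\frac{334937}{18}} = \frac{\sqrt{669874}}{6}$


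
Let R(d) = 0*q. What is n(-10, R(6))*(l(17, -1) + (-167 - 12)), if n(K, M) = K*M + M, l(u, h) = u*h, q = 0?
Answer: 0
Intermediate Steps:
R(d) = 0 (R(d) = 0*0 = 0)
l(u, h) = h*u
n(K, M) = M + K*M
n(-10, R(6))*(l(17, -1) + (-167 - 12)) = (0*(1 - 10))*(-1*17 + (-167 - 12)) = (0*(-9))*(-17 - 179) = 0*(-196) = 0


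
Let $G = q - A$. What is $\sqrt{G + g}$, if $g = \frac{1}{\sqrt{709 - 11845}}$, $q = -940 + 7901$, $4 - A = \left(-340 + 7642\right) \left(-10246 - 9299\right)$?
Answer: $\frac{\sqrt{-17282828498832 - 87 i \sqrt{174}}}{348} \approx 3.9662 \cdot 10^{-7} - 11946.0 i$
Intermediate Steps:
$A = 142717594$ ($A = 4 - \left(-340 + 7642\right) \left(-10246 - 9299\right) = 4 - 7302 \left(-19545\right) = 4 - -142717590 = 4 + 142717590 = 142717594$)
$q = 6961$
$g = - \frac{i \sqrt{174}}{1392}$ ($g = \frac{1}{\sqrt{-11136}} = \frac{1}{8 i \sqrt{174}} = - \frac{i \sqrt{174}}{1392} \approx - 0.0094762 i$)
$G = -142710633$ ($G = 6961 - 142717594 = -142710633$)
$\sqrt{G + g} = \sqrt{-142710633 - \frac{i \sqrt{174}}{1392}}$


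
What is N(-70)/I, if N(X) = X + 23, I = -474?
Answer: 47/474 ≈ 0.099156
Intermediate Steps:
N(X) = 23 + X
N(-70)/I = (23 - 70)/(-474) = -47*(-1/474) = 47/474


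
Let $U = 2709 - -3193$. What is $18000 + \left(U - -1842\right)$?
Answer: $25744$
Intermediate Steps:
$U = 5902$ ($U = 2709 + 3193 = 5902$)
$18000 + \left(U - -1842\right) = 18000 + \left(5902 - -1842\right) = 18000 + \left(5902 + 1842\right) = 18000 + 7744 = 25744$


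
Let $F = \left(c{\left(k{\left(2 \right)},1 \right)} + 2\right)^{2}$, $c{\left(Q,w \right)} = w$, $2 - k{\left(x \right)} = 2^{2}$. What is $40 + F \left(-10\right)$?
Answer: $-50$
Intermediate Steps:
$k{\left(x \right)} = -2$ ($k{\left(x \right)} = 2 - 2^{2} = 2 - 4 = -2$)
$F = 9$ ($F = \left(1 + 2\right)^{2} = 3^{2} = 9$)
$40 + F \left(-10\right) = 40 + 9 \left(-10\right) = 40 - 90 = -50$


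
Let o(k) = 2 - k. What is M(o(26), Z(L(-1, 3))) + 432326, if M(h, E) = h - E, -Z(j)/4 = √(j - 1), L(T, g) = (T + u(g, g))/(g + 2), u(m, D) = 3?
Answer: 432302 + 4*I*√15/5 ≈ 4.323e+5 + 3.0984*I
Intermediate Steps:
L(T, g) = (3 + T)/(2 + g) (L(T, g) = (T + 3)/(g + 2) = (3 + T)/(2 + g))
Z(j) = -4*√(-1 + j) (Z(j) = -4*√(j - 1) = -4*√(-1 + j))
M(o(26), Z(L(-1, 3))) + 432326 = ((2 - 1*26) - (-4)*√(-1 + (3 - 1)/(2 + 3))) + 432326 = ((2 - 26) - (-4)*√(-1 + 2/5)) + 432326 = (-24 - (-4)*√(-1 + (⅕)*2)) + 432326 = (-24 - (-4)*√(-1 + ⅖)) + 432326 = (-24 - (-4)*√(-⅗)) + 432326 = (-24 - (-4)*I*√15/5) + 432326 = (-24 + 4*I*√15/5) + 432326 = 432302 + 4*I*√15/5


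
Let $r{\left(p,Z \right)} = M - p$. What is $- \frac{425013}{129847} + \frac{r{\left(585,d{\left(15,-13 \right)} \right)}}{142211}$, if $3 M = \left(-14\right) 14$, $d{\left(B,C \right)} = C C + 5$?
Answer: $- \frac{181577902726}{55397015151} \approx -3.2778$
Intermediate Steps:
$d{\left(B,C \right)} = 5 + C^{2}$ ($d{\left(B,C \right)} = C^{2} + 5 = 5 + C^{2}$)
$M = - \frac{196}{3}$ ($M = \frac{\left(-14\right) 14}{3} = \frac{1}{3} \left(-196\right) = - \frac{196}{3} \approx -65.333$)
$r{\left(p,Z \right)} = - \frac{196}{3} - p$
$- \frac{425013}{129847} + \frac{r{\left(585,d{\left(15,-13 \right)} \right)}}{142211} = - \frac{425013}{129847} + \frac{- \frac{196}{3} - 585}{142211} = \left(-425013\right) \frac{1}{129847} + \left(- \frac{196}{3} - 585\right) \frac{1}{142211} = - \frac{425013}{129847} - \frac{1951}{426633} = - \frac{181577902726}{55397015151}$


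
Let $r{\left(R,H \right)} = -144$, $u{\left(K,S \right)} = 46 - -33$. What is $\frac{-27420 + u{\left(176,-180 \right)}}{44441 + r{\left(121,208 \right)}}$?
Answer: $- \frac{27341}{44297} \approx -0.61722$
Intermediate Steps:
$u{\left(K,S \right)} = 79$ ($u{\left(K,S \right)} = 46 + 33 = 79$)
$\frac{-27420 + u{\left(176,-180 \right)}}{44441 + r{\left(121,208 \right)}} = \frac{-27420 + 79}{44441 - 144} = - \frac{27341}{44297}$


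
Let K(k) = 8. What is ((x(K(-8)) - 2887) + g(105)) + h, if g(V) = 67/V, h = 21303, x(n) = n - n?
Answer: 1933747/105 ≈ 18417.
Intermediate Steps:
x(n) = 0
((x(K(-8)) - 2887) + g(105)) + h = ((0 - 2887) + 67/105) + 21303 = (-2887 + 67*(1/105)) + 21303 = (-2887 + 67/105) + 21303 = -303068/105 + 21303 = 1933747/105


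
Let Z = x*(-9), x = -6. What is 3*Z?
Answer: 162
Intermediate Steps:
Z = 54 (Z = -6*(-9) = 54)
3*Z = 3*54 = 162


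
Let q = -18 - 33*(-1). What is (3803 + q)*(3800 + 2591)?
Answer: 24400838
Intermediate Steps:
q = 15 (q = -18 + 33 = 15)
(3803 + q)*(3800 + 2591) = (3803 + 15)*(3800 + 2591) = 3818*6391 = 24400838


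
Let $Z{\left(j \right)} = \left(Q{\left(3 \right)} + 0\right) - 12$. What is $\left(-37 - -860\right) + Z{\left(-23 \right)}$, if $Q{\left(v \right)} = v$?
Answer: $814$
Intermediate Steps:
$Z{\left(j \right)} = -9$ ($Z{\left(j \right)} = \left(3 + 0\right) - 12 = 3 - 12 = -9$)
$\left(-37 - -860\right) + Z{\left(-23 \right)} = \left(-37 - -860\right) - 9 = \left(-37 + 860\right) - 9 = 823 - 9 = 814$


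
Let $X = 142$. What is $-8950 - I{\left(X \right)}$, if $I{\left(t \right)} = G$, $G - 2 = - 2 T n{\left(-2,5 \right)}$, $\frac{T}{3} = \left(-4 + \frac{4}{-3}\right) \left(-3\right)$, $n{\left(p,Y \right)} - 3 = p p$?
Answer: $-8280$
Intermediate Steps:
$n{\left(p,Y \right)} = 3 + p^{2}$ ($n{\left(p,Y \right)} = 3 + p p = 3 + p^{2}$)
$T = 48$ ($T = 3 \left(-4 + \frac{4}{-3}\right) \left(-3\right) = 3 \left(-4 + 4 \left(- \frac{1}{3}\right)\right) \left(-3\right) = 3 \left(-4 - \frac{4}{3}\right) \left(-3\right) = 3 \left(\left(- \frac{16}{3}\right) \left(-3\right)\right) = 3 \cdot 16 = 48$)
$G = -670$ ($G = 2 + \left(-2\right) 48 \left(3 + \left(-2\right)^{2}\right) = 2 - 96 \left(3 + 4\right) = 2 - 672 = -670$)
$I{\left(t \right)} = -670$
$-8950 - I{\left(X \right)} = -8950 - -670 = -8950 + 670 = -8280$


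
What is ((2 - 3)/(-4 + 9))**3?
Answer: -1/125 ≈ -0.0080000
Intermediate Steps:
((2 - 3)/(-4 + 9))**3 = (-1/5)**3 = -1/125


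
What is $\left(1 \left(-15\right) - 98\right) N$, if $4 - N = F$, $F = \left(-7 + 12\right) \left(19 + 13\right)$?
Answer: $17628$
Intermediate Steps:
$F = 160$ ($F = 5 \cdot 32 = 160$)
$N = -156$ ($N = 4 - 160 = -156$)
$\left(1 \left(-15\right) - 98\right) N = \left(1 \left(-15\right) - 98\right) \left(-156\right) = \left(-15 - 98\right) \left(-156\right) = \left(-113\right) \left(-156\right) = 17628$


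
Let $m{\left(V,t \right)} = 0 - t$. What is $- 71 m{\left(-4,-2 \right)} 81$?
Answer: $-11502$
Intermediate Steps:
$m{\left(V,t \right)} = - t$
$- 71 m{\left(-4,-2 \right)} 81 = - 71 \left(\left(-1\right) \left(-2\right)\right) 81 = \left(-71\right) 2 \cdot 81 = \left(-142\right) 81 = -11502$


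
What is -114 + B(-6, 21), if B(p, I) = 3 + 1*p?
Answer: -117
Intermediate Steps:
B(p, I) = 3 + p
-114 + B(-6, 21) = -114 + (3 - 6) = -114 - 3 = -117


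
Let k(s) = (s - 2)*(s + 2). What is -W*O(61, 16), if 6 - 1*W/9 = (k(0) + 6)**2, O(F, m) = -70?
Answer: 1260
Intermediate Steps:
k(s) = (-2 + s)*(2 + s)
W = 18 (W = 54 - 9*((-4 + 0**2) + 6)**2 = 54 - 9*((-4 + 0) + 6)**2 = 54 - 9*(-4 + 6)**2 = 54 - 9*2**2 = 54 - 9*4 = 54 - 36 = 18)
-W*O(61, 16) = -18*(-70) = -1*(-1260) = 1260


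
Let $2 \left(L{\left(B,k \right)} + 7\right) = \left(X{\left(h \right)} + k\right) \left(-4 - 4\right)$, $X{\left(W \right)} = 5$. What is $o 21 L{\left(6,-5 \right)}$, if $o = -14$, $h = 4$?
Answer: $2058$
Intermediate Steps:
$L{\left(B,k \right)} = -27 - 4 k$ ($L{\left(B,k \right)} = -7 + \frac{\left(5 + k\right) \left(-4 - 4\right)}{2} = -7 + \frac{\left(5 + k\right) \left(-8\right)}{2} = -7 + \frac{-40 - 8 k}{2} = -7 - \left(20 + 4 k\right) = -27 - 4 k$)
$o 21 L{\left(6,-5 \right)} = \left(-14\right) 21 \left(-27 - -20\right) = - 294 \left(-27 + 20\right) = \left(-294\right) \left(-7\right) = 2058$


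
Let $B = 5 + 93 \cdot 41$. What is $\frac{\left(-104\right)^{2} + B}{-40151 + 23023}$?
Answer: $- \frac{7317}{8564} \approx -0.85439$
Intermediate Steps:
$B = 3818$ ($B = 5 + 3813 = 3818$)
$\frac{\left(-104\right)^{2} + B}{-40151 + 23023} = \frac{\left(-104\right)^{2} + 3818}{-40151 + 23023} = \frac{10816 + 3818}{-17128} = 14634 \left(- \frac{1}{17128}\right) = - \frac{7317}{8564}$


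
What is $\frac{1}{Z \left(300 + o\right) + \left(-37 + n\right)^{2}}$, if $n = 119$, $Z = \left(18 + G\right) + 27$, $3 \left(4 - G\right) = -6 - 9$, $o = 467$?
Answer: $\frac{1}{48142} \approx 2.0772 \cdot 10^{-5}$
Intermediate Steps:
$G = 9$ ($G = 4 - \frac{-6 - 9}{3} = 4 - -5 = 4 + 5 = 9$)
$Z = 54$ ($Z = \left(18 + 9\right) + 27 = 27 + 27 = 54$)
$\frac{1}{Z \left(300 + o\right) + \left(-37 + n\right)^{2}} = \frac{1}{54 \left(300 + 467\right) + \left(-37 + 119\right)^{2}} = \frac{1}{54 \cdot 767 + 82^{2}} = \frac{1}{41418 + 6724} = \frac{1}{48142}$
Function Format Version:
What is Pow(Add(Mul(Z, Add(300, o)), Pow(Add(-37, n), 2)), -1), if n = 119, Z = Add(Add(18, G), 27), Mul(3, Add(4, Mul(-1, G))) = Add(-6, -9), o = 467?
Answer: Rational(1, 48142) ≈ 2.0772e-5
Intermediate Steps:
G = 9 (G = Add(4, Mul(Rational(-1, 3), Add(-6, -9))) = Add(4, Mul(Rational(-1, 3), -15)) = Add(4, 5) = 9)
Z = 54 (Z = Add(Add(18, 9), 27) = Add(27, 27) = 54)
Pow(Add(Mul(Z, Add(300, o)), Pow(Add(-37, n), 2)), -1) = Pow(Add(Mul(54, Add(300, 467)), Pow(Add(-37, 119), 2)), -1) = Pow(Add(Mul(54, 767), Pow(82, 2)), -1) = Pow(Add(41418, 6724), -1) = Pow(48142, -1) = Rational(1, 48142)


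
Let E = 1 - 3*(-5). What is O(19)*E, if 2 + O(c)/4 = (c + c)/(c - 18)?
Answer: 2304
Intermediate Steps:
O(c) = -8 + 8*c/(-18 + c) (O(c) = -8 + 4*((c + c)/(c - 18)) = -8 + 4*((2*c)/(-18 + c)) = -8 + 4*(2*c/(-18 + c)) = -8 + 8*c/(-18 + c))
E = 16 (E = 1 + 15 = 16)
O(19)*E = (144/(-18 + 19))*16 = (144/1)*16 = (144*1)*16 = 144*16 = 2304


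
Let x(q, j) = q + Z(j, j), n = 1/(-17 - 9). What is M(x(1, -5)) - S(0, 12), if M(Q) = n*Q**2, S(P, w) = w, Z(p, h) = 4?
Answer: -337/26 ≈ -12.962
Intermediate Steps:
n = -1/26 (n = 1/(-26) = -1/26 ≈ -0.038462)
x(q, j) = 4 + q (x(q, j) = q + 4 = 4 + q)
M(Q) = -Q**2/26
M(x(1, -5)) - S(0, 12) = -(4 + 1)**2/26 - 1*12 = -1/26*5**2 - 12 = -1/26*25 - 12 = -25/26 - 12 = -337/26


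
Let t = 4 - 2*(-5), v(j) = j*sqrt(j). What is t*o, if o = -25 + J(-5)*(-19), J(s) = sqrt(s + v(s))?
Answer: -350 - 266*sqrt(-5 - 5*I*sqrt(5)) ≈ -856.36 + 781.14*I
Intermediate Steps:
v(j) = j**(3/2)
J(s) = sqrt(s + s**(3/2))
t = 14 (t = 4 + 10 = 14)
o = -25 - 19*sqrt(-5 - 5*I*sqrt(5)) (o = -25 + sqrt(-5 + (-5)**(3/2))*(-19) = -25 + sqrt(-5 - 5*I*sqrt(5))*(-19) = -25 - 19*sqrt(-5 - 5*I*sqrt(5)) ≈ -61.169 + 55.796*I)
t*o = 14*(-25 - 19*sqrt(-5 - 5*I*sqrt(5))) = -350 - 266*sqrt(-5 - 5*I*sqrt(5))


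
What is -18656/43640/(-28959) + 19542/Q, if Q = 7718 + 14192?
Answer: 44101815973/49445030985 ≈ 0.89194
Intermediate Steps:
Q = 21910
-18656/43640/(-28959) + 19542/Q = -18656/43640/(-28959) + 19542/21910 = -18656*1/43640*(-1/28959) + 19542*(1/21910) = -2332/5455*(-1/28959) + 9771/10955 = 2332/157971345 + 9771/10955 = 44101815973/49445030985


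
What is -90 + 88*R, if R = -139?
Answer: -12322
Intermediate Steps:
-90 + 88*R = -90 + 88*(-139) = -90 - 12232 = -12322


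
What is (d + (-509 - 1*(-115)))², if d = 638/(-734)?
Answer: 21000936889/134689 ≈ 1.5592e+5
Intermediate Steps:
d = -319/367 (d = 638*(-1/734) = -319/367 ≈ -0.86921)
(d + (-509 - 1*(-115)))² = (-319/367 + (-509 - 1*(-115)))² = (-319/367 + (-509 + 115))² = (-319/367 - 394)² = (-144917/367)² = 21000936889/134689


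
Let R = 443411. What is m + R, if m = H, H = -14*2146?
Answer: 413367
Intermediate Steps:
H = -30044
m = -30044
m + R = -30044 + 443411 = 413367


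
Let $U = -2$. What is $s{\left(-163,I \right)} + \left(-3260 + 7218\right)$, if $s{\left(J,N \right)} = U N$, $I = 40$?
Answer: $3878$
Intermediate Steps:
$s{\left(J,N \right)} = - 2 N$
$s{\left(-163,I \right)} + \left(-3260 + 7218\right) = \left(-2\right) 40 + \left(-3260 + 7218\right) = -80 + 3958 = 3878$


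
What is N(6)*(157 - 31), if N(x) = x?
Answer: 756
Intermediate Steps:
N(6)*(157 - 31) = 6*(157 - 31) = 6*126 = 756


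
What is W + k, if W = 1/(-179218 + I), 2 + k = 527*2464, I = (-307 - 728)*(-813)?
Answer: 859931962663/662237 ≈ 1.2985e+6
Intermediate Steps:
I = 841455 (I = -1035*(-813) = 841455)
k = 1298526 (k = -2 + 527*2464 = -2 + 1298528 = 1298526)
W = 1/662237 (W = 1/(-179218 + 841455) = 1/662237 ≈ 1.5100e-6)
W + k = 1/662237 + 1298526 = 859931962663/662237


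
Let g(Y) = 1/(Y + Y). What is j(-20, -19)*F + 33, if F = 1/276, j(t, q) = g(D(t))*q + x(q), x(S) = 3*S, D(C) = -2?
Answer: 36223/1104 ≈ 32.811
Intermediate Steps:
g(Y) = 1/(2*Y)
j(t, q) = 11*q/4 (j(t, q) = ((1/2)/(-2))*q + 3*q = ((1/2)*(-1/2))*q + 3*q = -q/4 + 3*q = 11*q/4)
F = 1/276 ≈ 0.0036232
j(-20, -19)*F + 33 = ((11/4)*(-19))*(1/276) + 33 = -209/4*1/276 + 33 = -209/1104 + 33 = 36223/1104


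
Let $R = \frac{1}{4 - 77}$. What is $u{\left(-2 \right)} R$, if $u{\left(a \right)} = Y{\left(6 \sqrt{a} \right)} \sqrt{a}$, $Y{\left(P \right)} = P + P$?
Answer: $\frac{24}{73} \approx 0.32877$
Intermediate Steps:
$Y{\left(P \right)} = 2 P$
$u{\left(a \right)} = 12 a$ ($u{\left(a \right)} = 2 \cdot 6 \sqrt{a} \sqrt{a} = 12 \sqrt{a} \sqrt{a} = 12 a$)
$R = - \frac{1}{73}$ ($R = \frac{1}{-73} = - \frac{1}{73} \approx -0.013699$)
$u{\left(-2 \right)} R = 12 \left(-2\right) \left(- \frac{1}{73}\right) = \left(-24\right) \left(- \frac{1}{73}\right) = \frac{24}{73}$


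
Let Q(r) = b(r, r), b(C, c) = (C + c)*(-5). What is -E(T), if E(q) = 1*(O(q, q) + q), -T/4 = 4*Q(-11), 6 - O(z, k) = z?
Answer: -6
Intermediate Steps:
O(z, k) = 6 - z
b(C, c) = -5*C - 5*c
Q(r) = -10*r (Q(r) = -5*r - 5*r = -10*r)
T = -1760 (T = -16*(-10*(-11)) = -16*110 = -4*440 = -1760)
E(q) = 6 (E(q) = 1*((6 - q) + q) = 1*6 = 6)
-E(T) = -1*6 = -6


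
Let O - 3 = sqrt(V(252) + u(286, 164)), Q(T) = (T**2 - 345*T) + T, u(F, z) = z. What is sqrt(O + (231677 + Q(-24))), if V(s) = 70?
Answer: sqrt(240512 + 3*sqrt(26)) ≈ 490.44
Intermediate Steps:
Q(T) = T**2 - 344*T
O = 3 + 3*sqrt(26) (O = 3 + sqrt(70 + 164) = 3 + sqrt(234) = 3 + 3*sqrt(26) ≈ 18.297)
sqrt(O + (231677 + Q(-24))) = sqrt((3 + 3*sqrt(26)) + (231677 - 24*(-344 - 24))) = sqrt((3 + 3*sqrt(26)) + (231677 - 24*(-368))) = sqrt((3 + 3*sqrt(26)) + (231677 + 8832)) = sqrt((3 + 3*sqrt(26)) + 240509) = sqrt(240512 + 3*sqrt(26))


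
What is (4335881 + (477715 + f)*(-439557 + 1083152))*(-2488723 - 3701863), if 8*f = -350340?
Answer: -1728873969158754341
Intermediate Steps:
f = -87585/2 (f = (⅛)*(-350340) = -87585/2 ≈ -43793.)
(4335881 + (477715 + f)*(-439557 + 1083152))*(-2488723 - 3701863) = (4335881 + (477715 - 87585/2)*(-439557 + 1083152))*(-2488723 - 3701863) = (4335881 + (867845/2)*643595)*(-6190586) = (4335881 + 558540702775/2)*(-6190586) = (558549374537/2)*(-6190586) = -1728873969158754341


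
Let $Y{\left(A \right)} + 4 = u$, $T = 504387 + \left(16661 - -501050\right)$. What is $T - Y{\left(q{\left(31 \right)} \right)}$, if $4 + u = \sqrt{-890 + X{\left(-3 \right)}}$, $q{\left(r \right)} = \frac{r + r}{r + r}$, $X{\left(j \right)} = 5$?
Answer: $1022106 - i \sqrt{885} \approx 1.0221 \cdot 10^{6} - 29.749 i$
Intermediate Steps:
$q{\left(r \right)} = 1$ ($q{\left(r \right)} = \frac{2 r}{2 r} = 2 r \frac{1}{2 r} = 1$)
$u = -4 + i \sqrt{885}$ ($u = -4 + \sqrt{-890 + 5} = -4 + \sqrt{-885} = -4 + i \sqrt{885} \approx -4.0 + 29.749 i$)
$T = 1022098$ ($T = 504387 + \left(16661 + 501050\right) = 504387 + 517711 = 1022098$)
$Y{\left(A \right)} = -8 + i \sqrt{885}$ ($Y{\left(A \right)} = -4 - \left(4 - i \sqrt{885}\right) = -8 + i \sqrt{885}$)
$T - Y{\left(q{\left(31 \right)} \right)} = 1022098 - \left(-8 + i \sqrt{885}\right) = 1022098 + \left(8 - i \sqrt{885}\right) = 1022106 - i \sqrt{885}$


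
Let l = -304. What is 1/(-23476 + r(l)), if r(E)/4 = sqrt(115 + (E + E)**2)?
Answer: -5869/136301528 - sqrt(369779)/136301528 ≈ -4.7520e-5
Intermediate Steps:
r(E) = 4*sqrt(115 + 4*E**2) (r(E) = 4*sqrt(115 + (E + E)**2) = 4*sqrt(115 + (2*E)**2) = 4*sqrt(115 + 4*E**2))
1/(-23476 + r(l)) = 1/(-23476 + 4*sqrt(115 + 4*(-304)**2)) = 1/(-23476 + 4*sqrt(115 + 4*92416)) = 1/(-23476 + 4*sqrt(115 + 369664)) = 1/(-23476 + 4*sqrt(369779))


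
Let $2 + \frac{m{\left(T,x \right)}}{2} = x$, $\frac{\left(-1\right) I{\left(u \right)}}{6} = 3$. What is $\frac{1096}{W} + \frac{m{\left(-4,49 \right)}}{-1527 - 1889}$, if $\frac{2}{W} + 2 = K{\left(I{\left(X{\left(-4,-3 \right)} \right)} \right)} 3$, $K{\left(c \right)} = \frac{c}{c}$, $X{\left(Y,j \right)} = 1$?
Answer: $\frac{935937}{1708} \approx 547.97$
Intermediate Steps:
$I{\left(u \right)} = -18$ ($I{\left(u \right)} = \left(-6\right) 3 = -18$)
$K{\left(c \right)} = 1$
$m{\left(T,x \right)} = -4 + 2 x$
$W = 2$ ($W = \frac{2}{-2 + 1 \cdot 3} = \frac{2}{-2 + 3} = \frac{2}{1} = 2 \cdot 1 = 2$)
$\frac{1096}{W} + \frac{m{\left(-4,49 \right)}}{-1527 - 1889} = \frac{1096}{2} + \frac{-4 + 2 \cdot 49}{-1527 - 1889} = 1096 \cdot \frac{1}{2} + \frac{-4 + 98}{-1527 - 1889} = 548 + \frac{94}{-3416} = 548 + 94 \left(- \frac{1}{3416}\right) = 548 - \frac{47}{1708} = \frac{935937}{1708}$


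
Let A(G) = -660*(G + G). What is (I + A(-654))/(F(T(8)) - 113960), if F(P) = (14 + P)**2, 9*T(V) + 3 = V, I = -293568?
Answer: -46146672/9213599 ≈ -5.0085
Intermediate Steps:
T(V) = -1/3 + V/9
A(G) = -1320*G
(I + A(-654))/(F(T(8)) - 113960) = (-293568 - 1320*(-654))/((14 + (-1/3 + (1/9)*8))**2 - 113960) = (-293568 + 863280)/((14 + (-1/3 + 8/9))**2 - 113960) = 569712/((14 + 5/9)**2 - 113960) = 569712/((131/9)**2 - 113960) = 569712/(17161/81 - 113960) = 569712/(-9213599/81) = 569712*(-81/9213599) = -46146672/9213599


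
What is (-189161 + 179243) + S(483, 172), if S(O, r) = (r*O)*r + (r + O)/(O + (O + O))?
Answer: 20690494801/1449 ≈ 1.4279e+7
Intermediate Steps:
S(O, r) = O*r² + (O + r)/(3*O) (S(O, r) = (O*r)*r + (O + r)/(O + 2*O) = O*r² + (O + r)/((3*O)) = O*r² + (O + r)*(1/(3*O)) = O*r² + (O + r)/(3*O))
(-189161 + 179243) + S(483, 172) = (-189161 + 179243) + (⅓ + 483*172² + (⅓)*172/483) = -9918 + (⅓ + 483*29584 + (⅓)*172*(1/483)) = -9918 + (⅓ + 14289072 + 172/1449) = -9918 + 20704865983/1449 = 20690494801/1449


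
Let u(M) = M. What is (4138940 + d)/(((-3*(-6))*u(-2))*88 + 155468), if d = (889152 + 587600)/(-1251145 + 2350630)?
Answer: 1137675980663/41862891375 ≈ 27.176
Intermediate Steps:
d = 1476752/1099485 ≈ 1.3431
(4138940 + d)/(((-3*(-6))*u(-2))*88 + 155468) = (4138940 + 1476752/1099485)/((-3*(-6)*(-2))*88 + 155468) = 4550703922652/(1099485*((18*(-2))*88 + 155468)) = 4550703922652/(1099485*(-36*88 + 155468)) = 4550703922652/(1099485*(-3168 + 155468)) = (4550703922652/1099485)/152300 = (4550703922652/1099485)*(1/152300) = 1137675980663/41862891375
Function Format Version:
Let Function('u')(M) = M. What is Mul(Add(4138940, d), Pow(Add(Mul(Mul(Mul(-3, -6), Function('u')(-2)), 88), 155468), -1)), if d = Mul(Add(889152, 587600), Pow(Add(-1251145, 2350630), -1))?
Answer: Rational(1137675980663, 41862891375) ≈ 27.176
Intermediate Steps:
d = Rational(1476752, 1099485) (d = Mul(1476752, Pow(1099485, -1)) = Mul(1476752, Rational(1, 1099485)) = Rational(1476752, 1099485) ≈ 1.3431)
Mul(Add(4138940, d), Pow(Add(Mul(Mul(Mul(-3, -6), Function('u')(-2)), 88), 155468), -1)) = Mul(Add(4138940, Rational(1476752, 1099485)), Pow(Add(Mul(Mul(Mul(-3, -6), -2), 88), 155468), -1)) = Mul(Rational(4550703922652, 1099485), Pow(Add(Mul(Mul(18, -2), 88), 155468), -1)) = Mul(Rational(4550703922652, 1099485), Pow(Add(Mul(-36, 88), 155468), -1)) = Mul(Rational(4550703922652, 1099485), Pow(Add(-3168, 155468), -1)) = Mul(Rational(4550703922652, 1099485), Pow(152300, -1)) = Mul(Rational(4550703922652, 1099485), Rational(1, 152300)) = Rational(1137675980663, 41862891375)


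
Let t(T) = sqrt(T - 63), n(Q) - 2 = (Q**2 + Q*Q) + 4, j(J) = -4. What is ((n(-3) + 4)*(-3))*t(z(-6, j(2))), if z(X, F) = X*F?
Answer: -84*I*sqrt(39) ≈ -524.58*I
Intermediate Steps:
z(X, F) = F*X
n(Q) = 6 + 2*Q**2 (n(Q) = 2 + ((Q**2 + Q*Q) + 4) = 2 + ((Q**2 + Q**2) + 4) = 2 + (2*Q**2 + 4) = 2 + (4 + 2*Q**2) = 6 + 2*Q**2)
t(T) = sqrt(-63 + T)
((n(-3) + 4)*(-3))*t(z(-6, j(2))) = (((6 + 2*(-3)**2) + 4)*(-3))*sqrt(-63 - 4*(-6)) = (((6 + 2*9) + 4)*(-3))*sqrt(-63 + 24) = (((6 + 18) + 4)*(-3))*sqrt(-39) = ((24 + 4)*(-3))*(I*sqrt(39)) = (28*(-3))*(I*sqrt(39)) = -84*I*sqrt(39)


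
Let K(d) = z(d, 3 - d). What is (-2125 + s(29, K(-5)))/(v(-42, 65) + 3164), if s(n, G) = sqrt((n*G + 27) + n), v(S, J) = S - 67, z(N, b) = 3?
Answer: -425/611 + sqrt(143)/3055 ≈ -0.69167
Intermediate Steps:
K(d) = 3
v(S, J) = -67 + S
s(n, G) = sqrt(27 + n + G*n) (s(n, G) = sqrt((G*n + 27) + n) = sqrt((27 + G*n) + n) = sqrt(27 + n + G*n))
(-2125 + s(29, K(-5)))/(v(-42, 65) + 3164) = (-2125 + sqrt(27 + 29 + 3*29))/((-67 - 42) + 3164) = (-2125 + sqrt(27 + 29 + 87))/(-109 + 3164) = (-2125 + sqrt(143))/3055 = (-2125 + sqrt(143))*(1/3055) = -425/611 + sqrt(143)/3055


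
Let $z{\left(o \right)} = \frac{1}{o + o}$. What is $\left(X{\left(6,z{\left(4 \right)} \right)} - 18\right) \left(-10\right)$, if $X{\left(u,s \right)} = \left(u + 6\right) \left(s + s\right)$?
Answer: $150$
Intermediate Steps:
$z{\left(o \right)} = \frac{1}{2 o}$
$X{\left(u,s \right)} = 2 s \left(6 + u\right)$ ($X{\left(u,s \right)} = \left(6 + u\right) 2 s = 2 s \left(6 + u\right)$)
$\left(X{\left(6,z{\left(4 \right)} \right)} - 18\right) \left(-10\right) = \left(2 \frac{1}{2 \cdot 4} \left(6 + 6\right) - 18\right) \left(-10\right) = \left(2 \cdot \frac{1}{2} \cdot \frac{1}{4} \cdot 12 - 18\right) \left(-10\right) = \left(2 \cdot \frac{1}{8} \cdot 12 - 18\right) \left(-10\right) = \left(3 - 18\right) \left(-10\right) = \left(-15\right) \left(-10\right) = 150$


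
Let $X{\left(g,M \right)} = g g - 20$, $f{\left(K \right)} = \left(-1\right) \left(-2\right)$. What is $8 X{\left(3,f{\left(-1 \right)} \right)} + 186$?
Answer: $98$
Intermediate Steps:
$f{\left(K \right)} = 2$
$X{\left(g,M \right)} = -20 + g^{2}$ ($X{\left(g,M \right)} = g^{2} - 20 = -20 + g^{2}$)
$8 X{\left(3,f{\left(-1 \right)} \right)} + 186 = 8 \left(-20 + 3^{2}\right) + 186 = 8 \left(-20 + 9\right) + 186 = 8 \left(-11\right) + 186 = -88 + 186 = 98$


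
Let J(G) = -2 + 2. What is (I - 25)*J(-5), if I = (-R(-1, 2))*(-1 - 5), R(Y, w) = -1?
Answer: 0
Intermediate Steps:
J(G) = 0
I = -6 (I = (-1*(-1))*(-1 - 5) = 1*(-6) = -6)
(I - 25)*J(-5) = (-6 - 25)*0 = -31*0 = 0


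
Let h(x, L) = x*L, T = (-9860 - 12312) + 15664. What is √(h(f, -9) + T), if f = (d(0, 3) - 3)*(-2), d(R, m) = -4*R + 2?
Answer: I*√6526 ≈ 80.784*I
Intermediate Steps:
d(R, m) = 2 - 4*R
T = -6508 (T = -22172 + 15664 = -6508)
f = 2 (f = ((2 - 4*0) - 3)*(-2) = ((2 + 0) - 3)*(-2) = (2 - 3)*(-2) = -1*(-2) = 2)
h(x, L) = L*x
√(h(f, -9) + T) = √(-9*2 - 6508) = √(-18 - 6508) = √(-6526) = I*√6526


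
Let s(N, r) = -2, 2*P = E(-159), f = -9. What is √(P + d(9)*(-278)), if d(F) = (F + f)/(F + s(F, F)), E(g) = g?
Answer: I*√318/2 ≈ 8.9163*I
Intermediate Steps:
P = -159/2 (P = (½)*(-159) = -159/2 ≈ -79.500)
d(F) = (-9 + F)/(-2 + F) (d(F) = (F - 9)/(F - 2) = (-9 + F)/(-2 + F))
√(P + d(9)*(-278)) = √(-159/2 + ((-9 + 9)/(-2 + 9))*(-278)) = √(-159/2 + (0/7)*(-278)) = √(-159/2 + ((⅐)*0)*(-278)) = √(-159/2 + 0*(-278)) = √(-159/2 + 0) = √(-159/2) = I*√318/2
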